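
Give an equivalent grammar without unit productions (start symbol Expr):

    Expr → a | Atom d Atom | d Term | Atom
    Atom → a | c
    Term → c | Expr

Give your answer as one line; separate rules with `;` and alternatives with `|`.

Expr → a | c | Atom d Atom | d Term; Atom → a | c; Term → c | a | Atom d Atom | d Term

Unit pairs: Expr ⇒* {Atom}; Term ⇒* {Atom, Expr}.
Replace each nonterminal's rules with the union of the non-unit rules of every nonterminal it unit-derives.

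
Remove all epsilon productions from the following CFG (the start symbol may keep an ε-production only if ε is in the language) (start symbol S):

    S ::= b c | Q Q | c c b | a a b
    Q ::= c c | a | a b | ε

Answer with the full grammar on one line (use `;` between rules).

S ::= b c | Q Q | Q | c c b | a a b | ε; Q ::= c c | a | a b

The nullable symbols are {Q, S}.
ε ∈ L(G) since S is nullable, so keep S → ε.
Add the nullable-subset variants: S → Q Q gives Q Q | Q.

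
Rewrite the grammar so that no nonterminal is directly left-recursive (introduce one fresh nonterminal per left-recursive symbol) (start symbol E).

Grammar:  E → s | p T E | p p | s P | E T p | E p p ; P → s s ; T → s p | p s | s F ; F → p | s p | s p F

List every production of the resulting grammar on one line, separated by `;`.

E → s E' | p T E E' | p p E' | s P E'; P → s s; T → s p | p s | s F; F → p | s p | s p F; E' → T p E' | p p E' | ε

Directly left-recursive nonterminal: E.
For E: α = {T p, p p}, β = {s, p T E, p p, s P}. Rewrite as E → β E' and E' → α E' | ε.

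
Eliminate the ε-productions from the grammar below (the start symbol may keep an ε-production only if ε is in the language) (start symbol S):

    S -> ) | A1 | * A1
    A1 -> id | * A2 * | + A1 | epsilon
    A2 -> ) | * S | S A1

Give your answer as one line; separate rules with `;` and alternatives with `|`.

The nullable symbols are {A1, A2, S}.
ε ∈ L(G) since S is nullable, so keep S → ε.
Add the nullable-subset variants: S → * A1 gives * A1 | *. A1 → * A2 * gives * A2 * | * *. A1 → + A1 gives + A1 | +. A2 → * S gives * S | *.

S -> ) | A1 | * A1 | * | epsilon; A1 -> id | * A2 * | * * | + A1 | +; A2 -> ) | * S | * | S A1 | S | A1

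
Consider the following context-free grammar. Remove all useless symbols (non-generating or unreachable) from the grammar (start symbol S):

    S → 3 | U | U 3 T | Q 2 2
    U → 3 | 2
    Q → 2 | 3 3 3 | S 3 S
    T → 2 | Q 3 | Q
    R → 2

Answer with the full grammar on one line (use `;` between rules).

S → 3 | U | U 3 T | Q 2 2; U → 3 | 2; Q → 2 | 3 3 3 | S 3 S; T → 2 | Q 3 | Q

Generating nonterminals: {Q, R, S, T, U}.
Reachable from S after that: {Q, S, T, U}.
Removed useless symbols: {R} and every production mentioning them.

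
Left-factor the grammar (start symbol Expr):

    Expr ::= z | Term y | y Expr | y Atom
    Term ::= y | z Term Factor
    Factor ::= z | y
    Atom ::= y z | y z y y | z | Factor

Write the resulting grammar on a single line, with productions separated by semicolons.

Expr has alternatives sharing prefix 'y': factor to Expr → y Expr1 with Expr1 → Expr | Atom.
Atom has alternatives sharing prefix 'y z': factor to Atom → y z Atom1 with Atom1 → ε | y y.

Expr ::= z | Term y | y Expr1; Term ::= y | z Term Factor; Factor ::= z | y; Atom ::= z | Factor | y z Atom1; Expr1 ::= Expr | Atom; Atom1 ::= epsilon | y y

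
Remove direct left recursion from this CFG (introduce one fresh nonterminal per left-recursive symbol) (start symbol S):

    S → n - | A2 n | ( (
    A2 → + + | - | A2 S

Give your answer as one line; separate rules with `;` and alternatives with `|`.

S → n - | A2 n | ( (; A2 → + + A2' | - A2'; A2' → S A2' | ε

A2 is directly left-recursive.
For A2: α = {S}, β = {+ +, -}. Rewrite as A2 → β A2' and A2' → α A2' | ε.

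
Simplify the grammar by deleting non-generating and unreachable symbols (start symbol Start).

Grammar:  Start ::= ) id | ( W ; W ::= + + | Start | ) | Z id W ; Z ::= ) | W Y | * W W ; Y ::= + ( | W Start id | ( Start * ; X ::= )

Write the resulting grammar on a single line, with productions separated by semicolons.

Generating nonterminals: {Start, W, X, Y, Z}.
Reachable from Start after that: {Start, W, Y, Z}.
Removed useless symbols: {X} and every production mentioning them.

Start ::= ) id | ( W; W ::= + + | Start | ) | Z id W; Z ::= ) | W Y | * W W; Y ::= + ( | W Start id | ( Start *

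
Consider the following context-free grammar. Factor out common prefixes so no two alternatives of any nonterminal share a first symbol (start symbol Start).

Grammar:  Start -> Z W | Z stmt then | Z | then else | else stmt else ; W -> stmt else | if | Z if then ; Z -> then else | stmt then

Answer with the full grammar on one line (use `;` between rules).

Start -> then else | else stmt else | Z Start1; W -> stmt else | if | Z if then; Z -> then else | stmt then; Start1 -> W | stmt then | ε

Start has alternatives sharing prefix 'Z': factor to Start → Z Start1 with Start1 → W | stmt then | ε.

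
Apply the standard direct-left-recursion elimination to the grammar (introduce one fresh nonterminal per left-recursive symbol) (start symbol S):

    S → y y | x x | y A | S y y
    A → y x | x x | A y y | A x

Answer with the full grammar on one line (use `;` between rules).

Left recursion appears on S, A.
For S: α = {y y}, β = {y y, x x, y A}. Rewrite as S → β S' and S' → α S' | ε.
For A: α = {y y, x}, β = {y x, x x}. Rewrite as A → β A' and A' → α A' | ε.

S → y y S' | x x S' | y A S'; A → y x A' | x x A'; S' → y y S' | ε; A' → y y A' | x A' | ε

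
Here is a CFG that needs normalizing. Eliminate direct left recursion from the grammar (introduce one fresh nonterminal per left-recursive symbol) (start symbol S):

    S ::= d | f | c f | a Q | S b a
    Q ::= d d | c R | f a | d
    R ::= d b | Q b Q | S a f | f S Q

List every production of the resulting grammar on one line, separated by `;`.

Left recursion appears on S.
For S: α = {b a}, β = {d, f, c f, a Q}. Rewrite as S → β S' and S' → α S' | ε.

S ::= d S' | f S' | c f S' | a Q S'; Q ::= d d | c R | f a | d; R ::= d b | Q b Q | S a f | f S Q; S' ::= b a S' | ε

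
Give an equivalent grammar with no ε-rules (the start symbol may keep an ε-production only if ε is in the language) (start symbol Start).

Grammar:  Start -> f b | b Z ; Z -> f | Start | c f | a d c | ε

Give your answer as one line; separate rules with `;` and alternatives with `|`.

Nullable nonterminals: {Z}.
ε ∉ L(G), so no ε-production is kept.
Expand every rule over subsets of its nullable positions: Start → b Z gives b Z | b.

Start -> f b | b Z | b; Z -> f | Start | c f | a d c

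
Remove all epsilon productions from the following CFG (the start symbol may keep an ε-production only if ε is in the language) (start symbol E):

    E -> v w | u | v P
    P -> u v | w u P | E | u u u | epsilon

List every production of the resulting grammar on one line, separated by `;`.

Nullable nonterminals: {P}.
ε ∉ L(G), so no ε-production is kept.
Add the nullable-subset variants: E → v P gives v P | v. P → w u P gives w u P | w u.

E -> v w | u | v P | v; P -> u v | w u P | w u | E | u u u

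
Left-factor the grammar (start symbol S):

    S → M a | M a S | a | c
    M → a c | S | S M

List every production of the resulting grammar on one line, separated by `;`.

S → a | c | M a S'; M → a c | S M'; S' → ε | S; M' → ε | M

S has alternatives sharing prefix 'M a': factor to S → M a S' with S' → ε | S.
M has alternatives sharing prefix 'S': factor to M → S M' with M' → ε | M.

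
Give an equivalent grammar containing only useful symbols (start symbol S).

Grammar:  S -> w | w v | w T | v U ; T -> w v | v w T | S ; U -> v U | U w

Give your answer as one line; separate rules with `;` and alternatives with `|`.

Generating nonterminals: {S, T}.
Reachable from S after that: {S, T}.
Removed useless symbols: {U} and every production mentioning them.

S -> w | w v | w T; T -> w v | v w T | S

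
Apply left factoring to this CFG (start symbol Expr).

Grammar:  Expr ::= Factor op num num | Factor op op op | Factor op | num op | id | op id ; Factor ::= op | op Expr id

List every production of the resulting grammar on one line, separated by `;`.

Expr has alternatives sharing prefix 'Factor op': factor to Expr → Factor op Expr1 with Expr1 → num num | op op | ε.
Factor has alternatives sharing prefix 'op': factor to Factor → op Factor1 with Factor1 → ε | Expr id.

Expr ::= num op | id | op id | Factor op Expr1; Factor ::= op Factor1; Expr1 ::= num num | op op | ε; Factor1 ::= ε | Expr id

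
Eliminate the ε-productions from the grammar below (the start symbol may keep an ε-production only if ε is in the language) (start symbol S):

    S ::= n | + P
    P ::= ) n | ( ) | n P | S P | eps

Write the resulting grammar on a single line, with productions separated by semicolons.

S ::= n | + P | +; P ::= ) n | ( ) | n P | n | S P | S

Nullable set = {P}.
ε ∉ L(G), so no ε-production is kept.
Expand every rule over subsets of its nullable positions: S → + P gives + P | +. P → n P gives n P | n. P → S P gives S P | S.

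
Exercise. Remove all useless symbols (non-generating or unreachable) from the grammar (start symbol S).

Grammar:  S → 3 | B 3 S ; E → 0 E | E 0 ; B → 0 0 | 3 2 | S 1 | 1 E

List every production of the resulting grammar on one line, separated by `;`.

S → 3 | B 3 S; B → 0 0 | 3 2 | S 1

Generating nonterminals: {B, S}.
Reachable from S after that: {B, S}.
Removed useless symbols: {E} and every production mentioning them.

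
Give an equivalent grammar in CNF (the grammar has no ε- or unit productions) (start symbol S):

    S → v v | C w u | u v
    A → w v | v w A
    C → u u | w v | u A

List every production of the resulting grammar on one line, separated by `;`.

Introduce a nonterminal for each terminal appearing in a rule of length ≥ 2: X1 → v, X2 → w, X3 → u.
Binarize each right-hand side of length ≥ 3 by chaining fresh nonterminals (Y1, Y2, …): affected rules were S → C X2 X3; A → X1 X2 A.

S → X1 X1 | C Y1 | X3 X1; A → X2 X1 | X1 Y2; C → X3 X3 | X2 X1 | X3 A; X1 → v; X2 → w; X3 → u; Y1 → X2 X3; Y2 → X2 A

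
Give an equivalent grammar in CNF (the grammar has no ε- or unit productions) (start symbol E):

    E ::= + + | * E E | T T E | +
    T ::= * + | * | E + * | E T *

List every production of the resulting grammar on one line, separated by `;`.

E ::= X1 X1 | X2 Y1 | T Y2 | +; T ::= X2 X1 | * | E Y3 | E Y4; X1 ::= +; X2 ::= *; Y1 ::= E E; Y2 ::= T E; Y3 ::= X1 X2; Y4 ::= T X2

Introduce a nonterminal for each terminal appearing in a rule of length ≥ 2: X1 → +, X2 → *.
Binarize each right-hand side of length ≥ 3 by chaining fresh nonterminals (Y1, Y2, …): affected rules were E → X2 E E; E → T T E; T → E X1 X2; T → E T X2.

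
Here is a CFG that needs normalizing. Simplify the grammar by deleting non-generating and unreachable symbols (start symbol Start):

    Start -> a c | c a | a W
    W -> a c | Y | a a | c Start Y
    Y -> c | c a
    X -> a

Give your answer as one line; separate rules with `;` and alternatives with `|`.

Generating nonterminals: {Start, W, X, Y}.
Reachable from Start after that: {Start, W, Y}.
Removed useless symbols: {X} and every production mentioning them.

Start -> a c | c a | a W; W -> a c | Y | a a | c Start Y; Y -> c | c a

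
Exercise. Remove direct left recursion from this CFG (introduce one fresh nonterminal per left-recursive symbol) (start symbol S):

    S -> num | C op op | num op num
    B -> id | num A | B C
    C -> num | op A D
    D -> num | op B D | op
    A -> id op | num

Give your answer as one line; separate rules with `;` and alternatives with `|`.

S -> num | C op op | num op num; B -> id B' | num A B'; C -> num | op A D; D -> num | op B D | op; A -> id op | num; B' -> C B' | epsilon

B is directly left-recursive.
For B: α = {C}, β = {id, num A}. Rewrite as B → β B' and B' → α B' | ε.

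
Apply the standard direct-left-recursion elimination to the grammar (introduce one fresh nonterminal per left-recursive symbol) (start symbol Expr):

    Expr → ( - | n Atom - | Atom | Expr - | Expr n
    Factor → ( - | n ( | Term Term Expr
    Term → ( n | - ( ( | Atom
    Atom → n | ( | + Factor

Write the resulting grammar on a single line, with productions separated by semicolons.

Left recursion appears on Expr.
For Expr: α = {-, n}, β = {( -, n Atom -, Atom}. Rewrite as Expr → β Expr1 and Expr1 → α Expr1 | ε.

Expr → ( - Expr1 | n Atom - Expr1 | Atom Expr1; Factor → ( - | n ( | Term Term Expr; Term → ( n | - ( ( | Atom; Atom → n | ( | + Factor; Expr1 → - Expr1 | n Expr1 | eps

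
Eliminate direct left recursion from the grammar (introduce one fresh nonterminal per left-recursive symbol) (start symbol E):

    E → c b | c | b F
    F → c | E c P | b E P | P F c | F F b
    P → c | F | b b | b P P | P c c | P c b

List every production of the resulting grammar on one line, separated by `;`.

E → c b | c | b F; F → c F' | E c P F' | b E P F' | P F c F'; P → c P' | F P' | b b P' | b P P P'; F' → F b F' | ε; P' → c c P' | c b P' | ε

Directly left-recursive nonterminals: F, P.
For F: α = {F b}, β = {c, E c P, b E P, P F c}. Rewrite as F → β F' and F' → α F' | ε.
For P: α = {c c, c b}, β = {c, F, b b, b P P}. Rewrite as P → β P' and P' → α P' | ε.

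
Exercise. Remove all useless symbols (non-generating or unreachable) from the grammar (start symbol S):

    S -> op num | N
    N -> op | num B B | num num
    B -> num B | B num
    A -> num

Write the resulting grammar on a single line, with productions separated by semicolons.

S -> op num | N; N -> op | num num

Generating nonterminals: {A, N, S}.
Reachable from S after that: {N, S}.
Removed useless symbols: {A, B} and every production mentioning them.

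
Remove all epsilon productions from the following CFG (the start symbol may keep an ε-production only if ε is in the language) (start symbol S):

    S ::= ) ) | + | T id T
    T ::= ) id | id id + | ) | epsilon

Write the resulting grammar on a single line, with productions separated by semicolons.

Nullable set = {T}.
ε ∉ L(G), so no ε-production is kept.
For each production, add variants omitting each subset of nullable occurrences: S → T id T gives T id T | T id | id T | id.

S ::= ) ) | + | T id T | T id | id T | id; T ::= ) id | id id + | )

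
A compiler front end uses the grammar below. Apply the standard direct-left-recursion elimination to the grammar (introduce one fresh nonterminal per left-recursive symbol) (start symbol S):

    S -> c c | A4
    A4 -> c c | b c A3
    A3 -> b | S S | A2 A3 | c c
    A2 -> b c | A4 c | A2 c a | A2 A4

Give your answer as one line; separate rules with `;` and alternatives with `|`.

S -> c c | A4; A4 -> c c | b c A3; A3 -> b | S S | A2 A3 | c c; A2 -> b c A2' | A4 c A2'; A2' -> c a A2' | A4 A2' | ε

Directly left-recursive nonterminal: A2.
For A2: α = {c a, A4}, β = {b c, A4 c}. Rewrite as A2 → β A2' and A2' → α A2' | ε.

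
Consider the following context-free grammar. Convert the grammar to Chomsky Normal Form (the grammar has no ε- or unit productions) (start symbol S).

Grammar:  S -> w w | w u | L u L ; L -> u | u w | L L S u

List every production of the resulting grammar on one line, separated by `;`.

S -> X1 X1 | X1 X2 | L Y1; L -> u | X2 X1 | L Y2; X1 -> w; X2 -> u; Y1 -> X2 L; Y2 -> L Y3; Y3 -> S X2

Introduce a nonterminal for each terminal appearing in a rule of length ≥ 2: X1 → w, X2 → u.
Binarize each right-hand side of length ≥ 3 by chaining fresh nonterminals (Y1, Y2, …): affected rules were S → L X2 L; L → L L S X2.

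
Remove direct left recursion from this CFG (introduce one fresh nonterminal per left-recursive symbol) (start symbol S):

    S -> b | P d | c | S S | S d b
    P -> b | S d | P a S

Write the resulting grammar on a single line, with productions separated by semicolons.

Left recursion appears on S, P.
For S: α = {S, d b}, β = {b, P d, c}. Rewrite as S → β S' and S' → α S' | ε.
For P: α = {a S}, β = {b, S d}. Rewrite as P → β P' and P' → α P' | ε.

S -> b S' | P d S' | c S'; P -> b P' | S d P'; S' -> S S' | d b S' | ε; P' -> a S P' | ε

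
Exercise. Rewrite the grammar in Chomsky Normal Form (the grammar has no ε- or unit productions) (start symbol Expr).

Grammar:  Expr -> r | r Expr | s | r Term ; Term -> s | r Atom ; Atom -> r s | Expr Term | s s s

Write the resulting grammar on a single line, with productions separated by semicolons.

Expr -> r | X1 Expr | s | X1 Term; Term -> s | X1 Atom; Atom -> X1 X2 | Expr Term | X2 Y1; X1 -> r; X2 -> s; Y1 -> X2 X2

Introduce a nonterminal for each terminal appearing in a rule of length ≥ 2: X1 → r, X2 → s.
Binarize each right-hand side of length ≥ 3 by chaining fresh nonterminals (Y1, Y2, …): affected rules were Atom → X2 X2 X2.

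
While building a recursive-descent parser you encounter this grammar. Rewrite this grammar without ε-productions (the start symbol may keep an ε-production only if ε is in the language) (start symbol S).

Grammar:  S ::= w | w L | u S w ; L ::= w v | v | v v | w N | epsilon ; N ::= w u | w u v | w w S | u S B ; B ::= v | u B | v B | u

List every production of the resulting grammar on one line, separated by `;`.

S ::= w | w L | u S w; L ::= w v | v | v v | w N; N ::= w u | w u v | w w S | u S B; B ::= v | u B | v B | u

Nullable set = {L}.
ε ∉ L(G), so no ε-production is kept.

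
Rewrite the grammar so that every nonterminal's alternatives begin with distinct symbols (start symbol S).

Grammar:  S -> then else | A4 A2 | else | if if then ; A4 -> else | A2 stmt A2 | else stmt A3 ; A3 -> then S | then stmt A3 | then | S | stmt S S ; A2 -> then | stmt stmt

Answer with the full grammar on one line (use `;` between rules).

A4 has alternatives sharing prefix 'else': factor to A4 → else A4' with A4' → ε | stmt A3.
A3 has alternatives sharing prefix 'then': factor to A3 → then A3' with A3' → S | stmt A3 | ε.

S -> then else | A4 A2 | else | if if then; A4 -> A2 stmt A2 | else A4'; A3 -> S | stmt S S | then A3'; A2 -> then | stmt stmt; A4' -> ε | stmt A3; A3' -> S | stmt A3 | ε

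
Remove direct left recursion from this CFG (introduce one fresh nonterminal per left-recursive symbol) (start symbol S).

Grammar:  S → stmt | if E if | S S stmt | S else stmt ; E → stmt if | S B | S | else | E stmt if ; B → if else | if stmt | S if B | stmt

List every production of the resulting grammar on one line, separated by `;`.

S, E are directly left-recursive.
For S: α = {S stmt, else stmt}, β = {stmt, if E if}. Rewrite as S → β S' and S' → α S' | ε.
For E: α = {stmt if}, β = {stmt if, S B, S, else}. Rewrite as E → β E' and E' → α E' | ε.

S → stmt S' | if E if S'; E → stmt if E' | S B E' | S E' | else E'; B → if else | if stmt | S if B | stmt; S' → S stmt S' | else stmt S' | ε; E' → stmt if E' | ε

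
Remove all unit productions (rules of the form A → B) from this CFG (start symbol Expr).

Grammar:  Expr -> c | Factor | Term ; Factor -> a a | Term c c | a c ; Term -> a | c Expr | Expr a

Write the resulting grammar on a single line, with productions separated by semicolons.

Expr -> a | c Expr | Expr a | a a | Term c c | a c | c; Factor -> a a | Term c c | a c; Term -> a | c Expr | Expr a

Unit pairs: Expr ⇒* {Factor, Term}.
Replace each nonterminal's rules with the union of the non-unit rules of every nonterminal it unit-derives.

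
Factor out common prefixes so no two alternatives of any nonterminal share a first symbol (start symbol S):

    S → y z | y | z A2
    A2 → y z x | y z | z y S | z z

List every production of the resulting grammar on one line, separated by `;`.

S has alternatives sharing prefix 'y': factor to S → y S' with S' → z | ε.
A2 has alternatives sharing prefix 'y z': factor to A2 → y z A2' with A2' → x | ε.
A2 has alternatives sharing prefix 'z': factor to A2 → z A2'' with A2'' → y S | z.

S → z A2 | y S'; A2 → y z A2' | z A2''; S' → z | ε; A2' → x | ε; A2'' → y S | z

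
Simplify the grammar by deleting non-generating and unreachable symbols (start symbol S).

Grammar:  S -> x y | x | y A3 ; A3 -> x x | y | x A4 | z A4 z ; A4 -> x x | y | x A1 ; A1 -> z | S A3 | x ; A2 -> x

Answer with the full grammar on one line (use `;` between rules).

Generating nonterminals: {A1, A2, A3, A4, S}.
Reachable from S after that: {A1, A3, A4, S}.
Removed useless symbols: {A2} and every production mentioning them.

S -> x y | x | y A3; A3 -> x x | y | x A4 | z A4 z; A4 -> x x | y | x A1; A1 -> z | S A3 | x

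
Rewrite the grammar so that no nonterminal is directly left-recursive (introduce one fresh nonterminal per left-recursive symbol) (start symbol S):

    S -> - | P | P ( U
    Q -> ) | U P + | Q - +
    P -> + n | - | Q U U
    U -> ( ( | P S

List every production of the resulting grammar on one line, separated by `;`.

Directly left-recursive nonterminal: Q.
For Q: α = {- +}, β = {), U P +}. Rewrite as Q → β Q' and Q' → α Q' | ε.

S -> - | P | P ( U; Q -> ) Q' | U P + Q'; P -> + n | - | Q U U; U -> ( ( | P S; Q' -> - + Q' | ε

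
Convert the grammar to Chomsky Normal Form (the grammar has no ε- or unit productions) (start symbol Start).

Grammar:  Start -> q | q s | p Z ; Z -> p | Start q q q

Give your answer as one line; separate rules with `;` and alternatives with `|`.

Start -> q | X1 X2 | X3 Z; Z -> p | Start Y1; X1 -> q; X2 -> s; X3 -> p; Y1 -> X1 Y2; Y2 -> X1 X1

Introduce a nonterminal for each terminal appearing in a rule of length ≥ 2: X1 → q, X2 → s, X3 → p.
Binarize each right-hand side of length ≥ 3 by chaining fresh nonterminals (Y1, Y2, …): affected rules were Z → Start X1 X1 X1.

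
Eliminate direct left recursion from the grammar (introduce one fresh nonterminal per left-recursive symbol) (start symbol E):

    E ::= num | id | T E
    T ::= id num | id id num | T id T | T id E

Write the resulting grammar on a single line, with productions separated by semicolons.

Directly left-recursive nonterminal: T.
For T: α = {id T, id E}, β = {id num, id id num}. Rewrite as T → β T' and T' → α T' | ε.

E ::= num | id | T E; T ::= id num T' | id id num T'; T' ::= id T T' | id E T' | ε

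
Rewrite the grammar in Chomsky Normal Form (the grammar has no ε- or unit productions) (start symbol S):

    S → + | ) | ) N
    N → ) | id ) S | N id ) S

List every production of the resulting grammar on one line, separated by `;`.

Introduce a nonterminal for each terminal appearing in a rule of length ≥ 2: X1 → ), X2 → id.
Binarize each right-hand side of length ≥ 3 by chaining fresh nonterminals (Y1, Y2, …): affected rules were N → X2 X1 S; N → N X2 X1 S.

S → + | ) | X1 N; N → ) | X2 Y1 | N Y2; X1 → ); X2 → id; Y1 → X1 S; Y2 → X2 Y3; Y3 → X1 S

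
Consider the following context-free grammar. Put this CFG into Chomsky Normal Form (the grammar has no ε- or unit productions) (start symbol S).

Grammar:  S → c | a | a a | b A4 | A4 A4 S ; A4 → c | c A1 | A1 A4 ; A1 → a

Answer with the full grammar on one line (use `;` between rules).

S → c | a | X1 X1 | X2 A4 | A4 Y1; A4 → c | X3 A1 | A1 A4; A1 → a; X1 → a; X2 → b; X3 → c; Y1 → A4 S

Introduce a nonterminal for each terminal appearing in a rule of length ≥ 2: X1 → a, X2 → b, X3 → c.
Binarize each right-hand side of length ≥ 3 by chaining fresh nonterminals (Y1, Y2, …): affected rules were S → A4 A4 S.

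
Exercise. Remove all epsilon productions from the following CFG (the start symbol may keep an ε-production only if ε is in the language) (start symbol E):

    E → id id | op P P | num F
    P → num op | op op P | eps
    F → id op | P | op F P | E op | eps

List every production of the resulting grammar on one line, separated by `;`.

E → id id | op P P | op P | op | num F | num; P → num op | op op P | op op; F → id op | P | op F P | op F | op P | op | E op

The nullable symbols are {F, P}.
ε ∉ L(G), so no ε-production is kept.
Add the nullable-subset variants: E → op P P gives op P P | op P | op. E → num F gives num F | num. P → op op P gives op op P | op op. F → op F P gives op F P | op F | op P | op.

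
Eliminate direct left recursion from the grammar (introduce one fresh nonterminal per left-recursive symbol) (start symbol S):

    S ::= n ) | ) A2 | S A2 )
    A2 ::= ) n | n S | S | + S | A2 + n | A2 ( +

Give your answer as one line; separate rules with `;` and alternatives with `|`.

S ::= n ) S' | ) A2 S'; A2 ::= ) n A2' | n S A2' | S A2' | + S A2'; S' ::= A2 ) S' | epsilon; A2' ::= + n A2' | ( + A2' | epsilon

S, A2 are directly left-recursive.
For S: α = {A2 )}, β = {n ), ) A2}. Rewrite as S → β S' and S' → α S' | ε.
For A2: α = {+ n, ( +}, β = {) n, n S, S, + S}. Rewrite as A2 → β A2' and A2' → α A2' | ε.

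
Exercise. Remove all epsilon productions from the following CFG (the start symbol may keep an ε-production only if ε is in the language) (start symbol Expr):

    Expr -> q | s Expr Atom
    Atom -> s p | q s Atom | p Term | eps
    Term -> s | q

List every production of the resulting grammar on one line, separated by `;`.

Expr -> q | s Expr Atom | s Expr; Atom -> s p | q s Atom | q s | p Term; Term -> s | q

Nullable set = {Atom}.
ε ∉ L(G), so no ε-production is kept.
Expand every rule over subsets of its nullable positions: Expr → s Expr Atom gives s Expr Atom | s Expr. Atom → q s Atom gives q s Atom | q s.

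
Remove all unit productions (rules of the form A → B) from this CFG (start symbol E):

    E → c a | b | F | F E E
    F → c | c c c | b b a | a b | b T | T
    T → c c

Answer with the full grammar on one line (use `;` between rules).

E → c a | b | F E E | c | c c c | b b a | a b | b T | c c; F → c | c c c | b b a | a b | b T | c c; T → c c

Unit pairs: E ⇒* {F, T}; F ⇒* {T}.
For each unit pair (A, B), copy every non-unit production of B to A, then drop all unit productions.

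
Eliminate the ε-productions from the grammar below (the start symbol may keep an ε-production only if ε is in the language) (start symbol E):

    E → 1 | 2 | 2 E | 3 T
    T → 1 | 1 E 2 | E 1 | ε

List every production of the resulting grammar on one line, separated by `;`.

Nullable set = {T}.
ε ∉ L(G), so no ε-production is kept.
Expand every rule over subsets of its nullable positions: E → 3 T gives 3 T | 3.

E → 1 | 2 | 2 E | 3 T | 3; T → 1 | 1 E 2 | E 1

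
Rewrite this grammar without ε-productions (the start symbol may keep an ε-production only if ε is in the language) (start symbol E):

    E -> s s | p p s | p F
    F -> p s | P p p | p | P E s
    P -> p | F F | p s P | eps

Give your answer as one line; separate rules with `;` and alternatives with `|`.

The nullable symbols are {P}.
ε ∉ L(G), so no ε-production is kept.
For each production, add variants omitting each subset of nullable occurrences: F → P p p gives P p p | p p. F → P E s gives P E s | E s. P → p s P gives p s P | p s.

E -> s s | p p s | p F; F -> p s | P p p | p p | p | P E s | E s; P -> p | F F | p s P | p s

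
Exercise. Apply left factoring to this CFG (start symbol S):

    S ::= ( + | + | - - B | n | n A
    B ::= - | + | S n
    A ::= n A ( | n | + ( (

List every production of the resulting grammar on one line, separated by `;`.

S ::= ( + | + | - - B | n S'; B ::= - | + | S n; A ::= + ( ( | n A'; S' ::= ε | A; A' ::= A ( | ε

S has alternatives sharing prefix 'n': factor to S → n S' with S' → ε | A.
A has alternatives sharing prefix 'n': factor to A → n A' with A' → A ( | ε.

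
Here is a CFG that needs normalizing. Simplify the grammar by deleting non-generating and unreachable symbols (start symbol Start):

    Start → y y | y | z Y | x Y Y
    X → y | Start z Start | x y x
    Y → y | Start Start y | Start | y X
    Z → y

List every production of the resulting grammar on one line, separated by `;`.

Generating nonterminals: {Start, X, Y, Z}.
Reachable from Start after that: {Start, X, Y}.
Removed useless symbols: {Z} and every production mentioning them.

Start → y y | y | z Y | x Y Y; X → y | Start z Start | x y x; Y → y | Start Start y | Start | y X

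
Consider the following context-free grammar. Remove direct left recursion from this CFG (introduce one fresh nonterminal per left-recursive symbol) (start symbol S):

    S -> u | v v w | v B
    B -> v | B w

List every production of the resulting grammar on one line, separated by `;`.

S -> u | v v w | v B; B -> v B'; B' -> w B' | epsilon

Left recursion appears on B.
For B: α = {w}, β = {v}. Rewrite as B → β B' and B' → α B' | ε.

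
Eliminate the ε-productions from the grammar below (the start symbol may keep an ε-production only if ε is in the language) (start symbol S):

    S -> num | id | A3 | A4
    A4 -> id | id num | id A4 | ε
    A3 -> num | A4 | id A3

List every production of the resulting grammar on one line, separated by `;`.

Nullable set = {A3, A4, S}.
ε ∈ L(G) since S is nullable, so keep S → ε.
Expand every rule over subsets of its nullable positions: A3 → id A3 gives id A3 | id.

S -> num | id | A3 | A4 | ε; A4 -> id | id num | id A4; A3 -> num | A4 | id A3 | id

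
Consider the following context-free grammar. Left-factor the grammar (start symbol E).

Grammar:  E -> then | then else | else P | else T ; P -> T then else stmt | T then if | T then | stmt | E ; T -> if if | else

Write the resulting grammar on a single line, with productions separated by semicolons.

E -> then E' | else E''; P -> stmt | E | T then P'; T -> if if | else; E' -> ε | else; E'' -> P | T; P' -> else stmt | if | ε

E has alternatives sharing prefix 'then': factor to E → then E' with E' → ε | else.
E has alternatives sharing prefix 'else': factor to E → else E'' with E'' → P | T.
P has alternatives sharing prefix 'T then': factor to P → T then P' with P' → else stmt | if | ε.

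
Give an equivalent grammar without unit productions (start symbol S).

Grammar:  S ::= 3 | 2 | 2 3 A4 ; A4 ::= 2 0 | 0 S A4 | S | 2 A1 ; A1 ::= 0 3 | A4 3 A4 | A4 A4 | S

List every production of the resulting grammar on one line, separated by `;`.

Unit pairs: A1 ⇒* {S}; A4 ⇒* {S}.
Replace each nonterminal's rules with the union of the non-unit rules of every nonterminal it unit-derives.

S ::= 3 | 2 | 2 3 A4; A4 ::= 2 0 | 0 S A4 | 2 A1 | 3 | 2 | 2 3 A4; A1 ::= 0 3 | A4 3 A4 | A4 A4 | 3 | 2 | 2 3 A4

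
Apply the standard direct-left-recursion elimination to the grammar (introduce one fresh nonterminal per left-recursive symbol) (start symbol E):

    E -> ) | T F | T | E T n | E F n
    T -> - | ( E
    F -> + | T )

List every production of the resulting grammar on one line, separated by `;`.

Left recursion appears on E.
For E: α = {T n, F n}, β = {), T F, T}. Rewrite as E → β E' and E' → α E' | ε.

E -> ) E' | T F E' | T E'; T -> - | ( E; F -> + | T ); E' -> T n E' | F n E' | ε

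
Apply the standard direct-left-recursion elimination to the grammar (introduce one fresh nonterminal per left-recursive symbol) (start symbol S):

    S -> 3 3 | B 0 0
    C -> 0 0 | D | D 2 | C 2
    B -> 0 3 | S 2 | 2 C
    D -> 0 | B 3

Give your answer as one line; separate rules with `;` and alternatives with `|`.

Left recursion appears on C.
For C: α = {2}, β = {0 0, D, D 2}. Rewrite as C → β C' and C' → α C' | ε.

S -> 3 3 | B 0 0; C -> 0 0 C' | D C' | D 2 C'; B -> 0 3 | S 2 | 2 C; D -> 0 | B 3; C' -> 2 C' | ε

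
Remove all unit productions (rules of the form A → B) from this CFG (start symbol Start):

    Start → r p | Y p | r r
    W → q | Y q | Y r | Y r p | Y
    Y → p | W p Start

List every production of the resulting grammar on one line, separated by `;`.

Start → r p | Y p | r r; W → p | W p Start | q | Y q | Y r | Y r p; Y → p | W p Start

Unit pairs: W ⇒* {Y}.
Replace each nonterminal's rules with the union of the non-unit rules of every nonterminal it unit-derives.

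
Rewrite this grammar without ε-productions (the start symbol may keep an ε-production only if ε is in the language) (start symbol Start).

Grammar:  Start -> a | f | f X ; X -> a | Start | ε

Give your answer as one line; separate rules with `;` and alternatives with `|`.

Start -> a | f | f X; X -> a | Start

Nullable set = {X}.
ε ∉ L(G), so no ε-production is kept.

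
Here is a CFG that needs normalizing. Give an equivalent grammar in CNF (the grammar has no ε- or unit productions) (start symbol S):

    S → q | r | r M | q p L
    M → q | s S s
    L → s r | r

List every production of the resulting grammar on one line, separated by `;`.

Introduce a nonterminal for each terminal appearing in a rule of length ≥ 2: X1 → r, X2 → q, X3 → p, X4 → s.
Binarize each right-hand side of length ≥ 3 by chaining fresh nonterminals (Y1, Y2, …): affected rules were S → X2 X3 L; M → X4 S X4.

S → q | r | X1 M | X2 Y1; M → q | X4 Y2; L → X4 X1 | r; X1 → r; X2 → q; X3 → p; X4 → s; Y1 → X3 L; Y2 → S X4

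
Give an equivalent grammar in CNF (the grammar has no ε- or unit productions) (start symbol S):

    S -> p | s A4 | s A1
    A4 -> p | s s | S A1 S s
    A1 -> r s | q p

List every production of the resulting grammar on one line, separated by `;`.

S -> p | X1 A4 | X1 A1; A4 -> p | X1 X1 | S Y1; A1 -> X2 X1 | X3 X4; X1 -> s; X2 -> r; X3 -> q; X4 -> p; Y1 -> A1 Y2; Y2 -> S X1

Introduce a nonterminal for each terminal appearing in a rule of length ≥ 2: X1 → s, X2 → r, X3 → q, X4 → p.
Binarize each right-hand side of length ≥ 3 by chaining fresh nonterminals (Y1, Y2, …): affected rules were A4 → S A1 S X1.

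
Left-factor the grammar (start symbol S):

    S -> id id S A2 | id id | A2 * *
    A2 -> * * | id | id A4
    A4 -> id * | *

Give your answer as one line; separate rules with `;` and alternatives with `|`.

S has alternatives sharing prefix 'id id': factor to S → id id S' with S' → S A2 | ε.
A2 has alternatives sharing prefix 'id': factor to A2 → id A2' with A2' → ε | A4.

S -> A2 * * | id id S'; A2 -> * * | id A2'; A4 -> id * | *; S' -> S A2 | ε; A2' -> ε | A4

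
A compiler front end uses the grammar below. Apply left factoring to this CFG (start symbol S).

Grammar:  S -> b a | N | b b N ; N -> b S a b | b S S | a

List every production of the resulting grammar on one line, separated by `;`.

S -> N | b S'; N -> a | b S N'; S' -> a | b N; N' -> a b | S

S has alternatives sharing prefix 'b': factor to S → b S' with S' → a | b N.
N has alternatives sharing prefix 'b S': factor to N → b S N' with N' → a b | S.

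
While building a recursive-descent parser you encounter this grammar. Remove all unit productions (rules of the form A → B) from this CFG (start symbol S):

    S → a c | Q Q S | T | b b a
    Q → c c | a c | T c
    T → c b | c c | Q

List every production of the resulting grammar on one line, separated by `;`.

Unit pairs: S ⇒* {Q, T}; T ⇒* {Q}.
For each unit pair (A, B), copy every non-unit production of B to A, then drop all unit productions.

S → a c | Q Q S | b b a | c c | T c | c b; Q → c c | a c | T c; T → c c | a c | T c | c b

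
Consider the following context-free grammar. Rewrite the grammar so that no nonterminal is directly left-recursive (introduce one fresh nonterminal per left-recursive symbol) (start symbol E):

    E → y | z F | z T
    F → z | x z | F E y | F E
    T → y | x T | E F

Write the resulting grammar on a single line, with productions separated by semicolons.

E → y | z F | z T; F → z F' | x z F'; T → y | x T | E F; F' → E y F' | E F' | ε

F is directly left-recursive.
For F: α = {E y, E}, β = {z, x z}. Rewrite as F → β F' and F' → α F' | ε.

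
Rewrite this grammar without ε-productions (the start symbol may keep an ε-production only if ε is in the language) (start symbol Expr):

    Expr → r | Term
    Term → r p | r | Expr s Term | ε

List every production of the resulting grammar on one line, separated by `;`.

Expr → r | Term | ε; Term → r p | r | Expr s Term | Expr s | s Term | s

Nullable nonterminals: {Expr, Term}.
ε ∈ L(G) since Expr is nullable, so keep Expr → ε.
For each production, add variants omitting each subset of nullable occurrences: Term → Expr s Term gives Expr s Term | Expr s | s Term | s.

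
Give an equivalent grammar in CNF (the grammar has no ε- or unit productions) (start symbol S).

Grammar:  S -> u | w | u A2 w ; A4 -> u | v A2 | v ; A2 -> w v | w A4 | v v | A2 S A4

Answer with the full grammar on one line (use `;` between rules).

S -> u | w | X1 Y1; A4 -> u | X3 A2 | v; A2 -> X2 X3 | X2 A4 | X3 X3 | A2 Y2; X1 -> u; X2 -> w; X3 -> v; Y1 -> A2 X2; Y2 -> S A4

Introduce a nonterminal for each terminal appearing in a rule of length ≥ 2: X1 → u, X2 → w, X3 → v.
Binarize each right-hand side of length ≥ 3 by chaining fresh nonterminals (Y1, Y2, …): affected rules were S → X1 A2 X2; A2 → A2 S A4.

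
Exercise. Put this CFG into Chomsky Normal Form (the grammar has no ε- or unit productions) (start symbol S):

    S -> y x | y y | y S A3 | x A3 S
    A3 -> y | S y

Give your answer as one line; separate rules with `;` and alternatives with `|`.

S -> X1 X2 | X1 X1 | X1 Y1 | X2 Y2; A3 -> y | S X1; X1 -> y; X2 -> x; Y1 -> S A3; Y2 -> A3 S

Introduce a nonterminal for each terminal appearing in a rule of length ≥ 2: X1 → y, X2 → x.
Binarize each right-hand side of length ≥ 3 by chaining fresh nonterminals (Y1, Y2, …): affected rules were S → X1 S A3; S → X2 A3 S.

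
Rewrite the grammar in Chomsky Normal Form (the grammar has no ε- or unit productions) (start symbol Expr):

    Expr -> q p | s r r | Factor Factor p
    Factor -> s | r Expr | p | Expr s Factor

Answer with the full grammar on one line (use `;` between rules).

Introduce a nonterminal for each terminal appearing in a rule of length ≥ 2: X1 → q, X2 → p, X3 → s, X4 → r.
Binarize each right-hand side of length ≥ 3 by chaining fresh nonterminals (Y1, Y2, …): affected rules were Expr → X3 X4 X4; Expr → Factor Factor X2; Factor → Expr X3 Factor.

Expr -> X1 X2 | X3 Y1 | Factor Y2; Factor -> s | X4 Expr | p | Expr Y3; X1 -> q; X2 -> p; X3 -> s; X4 -> r; Y1 -> X4 X4; Y2 -> Factor X2; Y3 -> X3 Factor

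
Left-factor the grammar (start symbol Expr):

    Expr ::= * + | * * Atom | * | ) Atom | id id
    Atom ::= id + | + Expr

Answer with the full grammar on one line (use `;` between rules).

Expr ::= ) Atom | id id | * Expr1; Atom ::= id + | + Expr; Expr1 ::= + | * Atom | ε

Expr has alternatives sharing prefix '*': factor to Expr → * Expr1 with Expr1 → + | * Atom | ε.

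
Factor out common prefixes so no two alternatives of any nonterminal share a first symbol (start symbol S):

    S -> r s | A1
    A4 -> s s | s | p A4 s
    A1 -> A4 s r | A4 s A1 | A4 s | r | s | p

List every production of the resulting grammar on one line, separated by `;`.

S -> r s | A1; A4 -> p A4 s | s A4'; A1 -> r | s | p | A4 s A1'; A4' -> s | ε; A1' -> r | A1 | ε

A4 has alternatives sharing prefix 's': factor to A4 → s A4' with A4' → s | ε.
A1 has alternatives sharing prefix 'A4 s': factor to A1 → A4 s A1' with A1' → r | A1 | ε.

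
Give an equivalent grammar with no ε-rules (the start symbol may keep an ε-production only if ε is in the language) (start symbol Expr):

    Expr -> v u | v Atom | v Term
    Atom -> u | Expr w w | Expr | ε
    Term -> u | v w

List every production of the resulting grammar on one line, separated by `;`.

Expr -> v u | v Atom | v | v Term; Atom -> u | Expr w w | Expr; Term -> u | v w

The nullable symbols are {Atom}.
ε ∉ L(G), so no ε-production is kept.
Expand every rule over subsets of its nullable positions: Expr → v Atom gives v Atom | v.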